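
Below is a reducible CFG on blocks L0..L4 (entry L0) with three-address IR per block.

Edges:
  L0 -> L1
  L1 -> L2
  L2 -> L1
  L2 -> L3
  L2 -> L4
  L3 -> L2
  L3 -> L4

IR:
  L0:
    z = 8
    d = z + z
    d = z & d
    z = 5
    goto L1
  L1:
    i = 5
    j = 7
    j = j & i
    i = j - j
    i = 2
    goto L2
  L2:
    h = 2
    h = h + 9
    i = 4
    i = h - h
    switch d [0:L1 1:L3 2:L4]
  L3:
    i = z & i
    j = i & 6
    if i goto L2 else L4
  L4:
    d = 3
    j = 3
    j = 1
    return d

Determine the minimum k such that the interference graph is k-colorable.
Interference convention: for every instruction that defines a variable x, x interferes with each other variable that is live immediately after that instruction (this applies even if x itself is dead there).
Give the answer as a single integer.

Answer: 4

Analysis:
Per-block:
  L0: {d,z} / ∅
  L1: {i,j} / ∅
  L2: {h,i} / {d}
  L3: {i,j} / {i,z}
  L4: {d,j} / ∅

Liveness:
  L0 li=∅ lo={d,z}
  L1 li={d,z} lo={d,z}
  L2 li={d,z} lo={d,i,z}
  L3 li={d,i,z} lo={d,z}
  L4 li=∅ lo=∅

Interfere edges:
  d↔{h,i,j,z}
  h↔{d,i,z}
  i↔{d,h,j,z}
  j↔{d,i,z}
  z↔{d,h,i,j}

Chromatic number:
  {d,h,i,z} pairwise interfere (4-clique) ⇒ χ ≥ 4
  4-colouring: c0={d}  c1={i}  c2={z}  c3={h,j}
  χ = 4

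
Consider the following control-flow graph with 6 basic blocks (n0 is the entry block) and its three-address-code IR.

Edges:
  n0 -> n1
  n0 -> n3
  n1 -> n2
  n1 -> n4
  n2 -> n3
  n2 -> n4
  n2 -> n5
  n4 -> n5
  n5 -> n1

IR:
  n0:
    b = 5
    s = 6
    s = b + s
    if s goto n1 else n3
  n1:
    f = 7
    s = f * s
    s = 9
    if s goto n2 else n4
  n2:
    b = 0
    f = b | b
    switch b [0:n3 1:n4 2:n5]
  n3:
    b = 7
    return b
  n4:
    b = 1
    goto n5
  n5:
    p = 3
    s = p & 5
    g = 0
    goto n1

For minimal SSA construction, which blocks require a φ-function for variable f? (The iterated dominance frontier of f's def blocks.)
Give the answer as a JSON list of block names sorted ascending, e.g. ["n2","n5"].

idom tree: n1←n0 n2←n1 n3←n0 n4←n1 n5←n1
Dom∩ at merges:
  n1: preds {n0,n5}: {n0} ∩ {n0,n1,n5} = {n0}; idom=n0
  n3: preds {n0,n2}: {n0} ∩ {n0,n1,n2} = {n0}; idom=n0
  n4: preds {n1,n2}: {n0,n1} ∩ {n0,n1,n2} = {n0,n1}; idom=n1
  n5: preds {n2,n4}: {n0,n1,n2} ∩ {n0,n1,n4} = {n0,n1}; idom=n1

Frontier:
  join n1 pred n0: · stop@n0
  join n1 pred n5: n5→n1 stop@n0
  join n3 pred n0: · stop@n0
  join n3 pred n2: n2→n1 stop@n0
  join n4 pred n1: · stop@n1
  join n4 pred n2: n2 stop@n1
  join n5 pred n2: n2 stop@n1
  join n5 pred n4: n4 stop@n1
  n0: DF=∅
  n1: DF={n1,n3}
  n2: DF={n3,n4,n5}
  n3: DF=∅
  n4: DF={n5}
  n5: DF={n1}

φ for f: defs {n1,n2}
  DF⁺ = {n1,n3,n4,n5}

Answer: ["n1", "n3", "n4", "n5"]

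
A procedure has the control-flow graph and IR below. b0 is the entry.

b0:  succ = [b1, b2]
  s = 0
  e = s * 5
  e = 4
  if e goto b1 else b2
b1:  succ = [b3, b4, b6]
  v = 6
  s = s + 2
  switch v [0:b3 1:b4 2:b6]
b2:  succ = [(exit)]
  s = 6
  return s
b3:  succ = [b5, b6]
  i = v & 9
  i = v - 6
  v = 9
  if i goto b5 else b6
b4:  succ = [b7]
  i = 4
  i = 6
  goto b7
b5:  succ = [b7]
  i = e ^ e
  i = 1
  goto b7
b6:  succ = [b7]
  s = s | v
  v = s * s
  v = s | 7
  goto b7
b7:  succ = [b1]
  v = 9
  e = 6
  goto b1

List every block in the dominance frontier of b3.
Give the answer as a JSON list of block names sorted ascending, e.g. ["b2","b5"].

Answer: ["b6", "b7"]

Derivation:
idom tree: b1←b0 b2←b0 b3←b1 b4←b1 b5←b3 b6←b1 b7←b1
Dom at joins:
  b1: preds {b0,b7}: {b0} ∩ {b0,b1,b7} = {b0}; idom=b0
  b6: preds {b1,b3}: {b0,b1} ∩ {b0,b1,b3} = {b0,b1}; idom=b1
  b7: preds {b4,b5,b6}: {b0,b1,b4} ∩ {b0,b1,b3,b5} ∩ {b0,b1,b6} = {b0,b1}; idom=b1

DF derivation:
  join b1 pred b0: · stop@b0
  join b1 pred b7: b7→b1 stop@b0
  join b6 pred b1: · stop@b1
  join b6 pred b3: b3 stop@b1
  join b7 pred b4: b4 stop@b1
  join b7 pred b5: b5→b3 stop@b1
  join b7 pred b6: b6 stop@b1
  DF(b0)=∅
  DF(b1)={b1}
  DF(b2)=∅
  DF(b3)={b6,b7}
  DF(b4)={b7}
  DF(b5)={b7}
  DF(b6)={b7}
  DF(b7)={b1}

DF(b3) = ["b6", "b7"]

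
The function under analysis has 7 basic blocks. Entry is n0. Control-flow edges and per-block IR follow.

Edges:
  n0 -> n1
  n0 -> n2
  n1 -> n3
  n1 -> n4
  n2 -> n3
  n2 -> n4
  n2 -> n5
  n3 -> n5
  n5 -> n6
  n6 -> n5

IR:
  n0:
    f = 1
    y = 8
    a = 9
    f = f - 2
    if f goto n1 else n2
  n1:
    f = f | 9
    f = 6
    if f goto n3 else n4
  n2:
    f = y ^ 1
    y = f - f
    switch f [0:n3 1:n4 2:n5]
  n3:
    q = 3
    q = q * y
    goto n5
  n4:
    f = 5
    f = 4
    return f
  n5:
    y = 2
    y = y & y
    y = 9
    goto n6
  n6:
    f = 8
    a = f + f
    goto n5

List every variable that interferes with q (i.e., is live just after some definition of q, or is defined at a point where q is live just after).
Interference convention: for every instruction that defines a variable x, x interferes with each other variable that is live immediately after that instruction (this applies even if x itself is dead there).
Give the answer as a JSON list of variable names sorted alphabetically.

Answer: ["y"]

Derivation:
def/use:
  n0: def={a,f,y} ue=∅
  n1: def={f} ue={f}
  n2: def={f,y} ue={y}
  n3: def={q} ue={y}
  n4: def={f} ue=∅
  n5: def={y} ue=∅
  n6: def={a,f} ue=∅

Live sets:
  live n0: ∅→{f,y}
  live n1: {f,y}→{y}
  live n2: {y}→{y}
  live n3: {y}→∅
  live n4: ∅→∅
  live n5: ∅→∅
  live n6: ∅→∅

Interfere edges:
  a: {f,y}
  f: {a,y}
  q: {y}
  y: {a,f,q}

N(q) = ["y"]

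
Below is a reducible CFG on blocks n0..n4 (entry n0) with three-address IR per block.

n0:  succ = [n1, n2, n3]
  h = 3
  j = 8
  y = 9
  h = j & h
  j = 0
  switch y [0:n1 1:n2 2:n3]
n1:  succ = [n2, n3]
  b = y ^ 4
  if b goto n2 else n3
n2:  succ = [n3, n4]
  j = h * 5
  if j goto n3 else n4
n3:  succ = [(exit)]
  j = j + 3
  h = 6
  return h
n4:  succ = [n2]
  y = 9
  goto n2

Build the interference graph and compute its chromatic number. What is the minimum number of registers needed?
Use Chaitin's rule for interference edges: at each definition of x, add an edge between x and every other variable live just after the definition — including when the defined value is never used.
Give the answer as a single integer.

Answer: 3

Working:
Block summaries:
  n0: {h,j,y} / ∅
  n1: {b} / {y}
  n2: {j} / {h}
  n3: {h,j} / {j}
  n4: {y} / ∅

Liveness:
  live n0: ∅→{h,j,y}
  live n1: {h,j,y}→{h,j}
  live n2: {h}→{h,j}
  live n3: {j}→∅
  live n4: {h}→{h}

Interfere edges:
  b: {h,j}
  h: {b,j,y}
  j: {b,h,y}
  y: {h,j}

Registers:
  lower bound: {b,h,j} mutually conflict ⇒ χ ≥ 3
  3-colouring: c0={h}  c1={j}  c2={b,y}
  χ = 3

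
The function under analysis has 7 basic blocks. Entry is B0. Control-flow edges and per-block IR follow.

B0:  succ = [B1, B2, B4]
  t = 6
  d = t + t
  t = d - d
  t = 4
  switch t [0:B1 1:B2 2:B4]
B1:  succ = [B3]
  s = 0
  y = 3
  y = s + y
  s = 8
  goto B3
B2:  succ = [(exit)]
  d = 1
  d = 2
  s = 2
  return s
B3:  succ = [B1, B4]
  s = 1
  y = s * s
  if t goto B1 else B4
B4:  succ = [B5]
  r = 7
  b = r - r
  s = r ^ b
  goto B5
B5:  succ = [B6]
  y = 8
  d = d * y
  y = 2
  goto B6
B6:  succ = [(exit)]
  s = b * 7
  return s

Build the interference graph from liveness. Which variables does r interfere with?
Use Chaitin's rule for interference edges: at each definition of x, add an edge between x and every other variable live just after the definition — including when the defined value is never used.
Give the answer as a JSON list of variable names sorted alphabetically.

Answer: ["b", "d"]

Working:
def/use:
  B0 def {d,t} use ∅
  B1 def {s,y} use ∅
  B2 def {d,s} use ∅
  B3 def {s,y} use {t}
  B4 def {b,r,s} use ∅
  B5 def {d,y} use {d}
  B6 def {s} use {b}

Live sets:
  live B0: ∅→{d,t}
  live B1: {d,t}→{d,t}
  live B2: ∅→∅
  live B3: {d,t}→{d,t}
  live B4: {d}→{b,d}
  live B5: {b,d}→{b}
  live B6: {b}→∅

Interference:
  b — {d,r,s,y}
  d — {b,r,s,t,y}
  r — {b,d}
  s — {b,d,t,y}
  t — {d,s,y}
  y — {b,d,s,t}

N(r) = ["b", "d"]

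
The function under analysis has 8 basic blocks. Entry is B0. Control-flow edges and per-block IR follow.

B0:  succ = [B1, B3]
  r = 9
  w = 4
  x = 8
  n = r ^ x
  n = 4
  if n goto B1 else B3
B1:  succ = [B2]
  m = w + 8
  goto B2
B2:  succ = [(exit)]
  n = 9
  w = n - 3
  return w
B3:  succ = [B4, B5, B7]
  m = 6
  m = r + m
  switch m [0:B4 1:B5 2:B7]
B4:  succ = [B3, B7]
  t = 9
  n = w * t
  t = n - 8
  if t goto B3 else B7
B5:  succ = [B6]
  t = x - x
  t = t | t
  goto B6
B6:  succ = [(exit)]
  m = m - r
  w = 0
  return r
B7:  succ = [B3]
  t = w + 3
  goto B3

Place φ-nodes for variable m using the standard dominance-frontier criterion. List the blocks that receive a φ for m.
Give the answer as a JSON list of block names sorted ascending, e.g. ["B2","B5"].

idom tree: B1←B0 B2←B1 B3←B0 B4←B3 B5←B3 B6←B5 B7←B3
Dom∩ at merges:
  B3: preds {B0,B4,B7}: {B0} ∩ {B0,B3,B4} ∩ {B0,B3,B7} = {B0}; idom=B0
  B7: preds {B3,B4}: {B0,B3} ∩ {B0,B3,B4} = {B0,B3}; idom=B3

DF derivation:
  B3←B0: walk · to B0
  B3←B4: walk B4→B3 to B0
  B3←B7: walk B7→B3 to B0
  B7←B3: walk · to B3
  B7←B4: walk B4 to B3
  B0: DF=∅
  B1: DF=∅
  B2: DF=∅
  B3: DF={B3}
  B4: DF={B3,B7}
  B5: DF=∅
  B6: DF=∅
  B7: DF={B3}

φ for m: defs {B1,B3,B6}
  DF⁺ = {B3}

Answer: ["B3"]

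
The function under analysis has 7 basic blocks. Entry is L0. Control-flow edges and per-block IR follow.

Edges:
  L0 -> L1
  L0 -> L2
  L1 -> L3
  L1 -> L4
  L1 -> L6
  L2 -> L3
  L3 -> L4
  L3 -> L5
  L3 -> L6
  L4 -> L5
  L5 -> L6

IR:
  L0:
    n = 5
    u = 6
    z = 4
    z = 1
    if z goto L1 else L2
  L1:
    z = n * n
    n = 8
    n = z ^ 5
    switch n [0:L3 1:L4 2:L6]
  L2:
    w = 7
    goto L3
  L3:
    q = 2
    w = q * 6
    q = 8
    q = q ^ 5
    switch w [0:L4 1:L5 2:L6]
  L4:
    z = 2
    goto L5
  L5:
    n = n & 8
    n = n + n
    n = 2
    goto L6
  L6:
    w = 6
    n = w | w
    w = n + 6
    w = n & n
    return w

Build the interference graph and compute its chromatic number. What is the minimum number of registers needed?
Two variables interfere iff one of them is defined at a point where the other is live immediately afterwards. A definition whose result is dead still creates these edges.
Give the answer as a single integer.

Answer: 3

Working:
def/use:
  L0: {n,u,z} / ∅
  L1: {n,z} / {n}
  L2: {w} / ∅
  L3: {q,w} / ∅
  L4: {z} / ∅
  L5: {n} / {n}
  L6: {n,w} / ∅

Backward fixpoint:
  L0: in=∅ out={n}
  L1: in={n} out={n}
  L2: in={n} out={n}
  L3: in={n} out={n}
  L4: in={n} out={n}
  L5: in={n} out=∅
  L6: in=∅ out=∅

Conflict graph:
  n: {q,u,w,z}
  q: {n,w}
  u: {n}
  w: {n,q}
  z: {n}

Registers:
  clique {n,q,w} ⇒ need ≥ 3
  assign n→c0 q→c1 u→c1 w→c2 z→c1 — no edge inside a register ⇒ χ ≤ 3
  χ = 3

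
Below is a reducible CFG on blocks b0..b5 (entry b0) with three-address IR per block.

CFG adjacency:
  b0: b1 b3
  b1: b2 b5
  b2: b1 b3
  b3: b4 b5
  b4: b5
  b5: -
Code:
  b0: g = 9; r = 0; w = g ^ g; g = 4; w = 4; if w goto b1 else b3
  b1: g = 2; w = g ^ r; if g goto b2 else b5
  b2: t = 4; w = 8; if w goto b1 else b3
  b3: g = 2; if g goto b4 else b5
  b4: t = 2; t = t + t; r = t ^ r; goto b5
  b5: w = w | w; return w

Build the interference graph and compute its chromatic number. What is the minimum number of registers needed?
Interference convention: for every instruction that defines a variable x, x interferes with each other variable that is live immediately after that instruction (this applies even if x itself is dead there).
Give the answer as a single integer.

Answer: 3

Working:
Per-block:
  b0: {g,r,w} / ∅
  b1: {g,w} / {r}
  b2: {t,w} / ∅
  b3: {g} / ∅
  b4: {r,t} / {r}
  b5: {w} / {w}

Backward fixpoint:
  b0 li=∅ lo={r,w}
  b1 li={r} lo={r,w}
  b2 li={r} lo={r,w}
  b3 li={r,w} lo={r,w}
  b4 li={r,w} lo={w}
  b5 li={w} lo=∅

Interfere edges:
  g — {r,w}
  r — {g,t,w}
  t — {r,w}
  w — {g,r,t}

Colouring:
  {g,r,w} pairwise interfere (3-clique) ⇒ χ ≥ 3
  3-colouring: R0={r}  R1={w}  R2={g,t}
  χ = 3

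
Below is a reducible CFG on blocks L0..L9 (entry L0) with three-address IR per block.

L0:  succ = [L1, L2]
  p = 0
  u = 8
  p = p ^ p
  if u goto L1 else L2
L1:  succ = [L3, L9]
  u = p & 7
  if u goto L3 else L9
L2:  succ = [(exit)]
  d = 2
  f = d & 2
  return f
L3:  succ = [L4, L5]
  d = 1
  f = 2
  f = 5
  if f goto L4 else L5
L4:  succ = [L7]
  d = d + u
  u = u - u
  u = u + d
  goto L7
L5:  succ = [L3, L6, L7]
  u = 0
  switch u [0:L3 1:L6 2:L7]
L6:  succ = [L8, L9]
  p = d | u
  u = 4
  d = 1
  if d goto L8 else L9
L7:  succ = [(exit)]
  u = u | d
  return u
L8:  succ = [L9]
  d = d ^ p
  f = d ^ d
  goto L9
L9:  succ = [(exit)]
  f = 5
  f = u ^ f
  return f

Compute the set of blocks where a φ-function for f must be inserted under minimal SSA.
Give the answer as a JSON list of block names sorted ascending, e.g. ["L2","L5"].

idom tree: L1←L0 L2←L0 L3←L1 L4←L3 L5←L3 L6←L5 L7←L3 L8←L6 L9←L1
Join-block Dom:
  L3: preds {L1,L5}: {L0,L1} ∩ {L0,L1,L3,L5} = {L0,L1}; idom=L1
  L7: preds {L4,L5}: {L0,L1,L3,L4} ∩ {L0,L1,L3,L5} = {L0,L1,L3}; idom=L3
  L9: preds {L1,L6,L8}: {L0,L1} ∩ {L0,L1,L3,L5,L6} ∩ {L0,L1,L3,L5,L6,L8} = {L0,L1}; idom=L1

DF walk-up:
  join L3 pred L1: · stop@L1
  join L3 pred L5: L5→L3 stop@L1
  join L7 pred L4: L4 stop@L3
  join L7 pred L5: L5 stop@L3
  join L9 pred L1: · stop@L1
  join L9 pred L6: L6→L5→L3 stop@L1
  join L9 pred L8: L8→L6→L5→L3 stop@L1
  L0 → ∅
  L1 → ∅
  L2 → ∅
  L3 → {L3,L9}
  L4 → {L7}
  L5 → {L3,L7,L9}
  L6 → {L9}
  L7 → ∅
  L8 → {L9}
  L9 → ∅

φ for f: defs {L2,L3,L8,L9}
  DF⁺ = {L3,L9}

Answer: ["L3", "L9"]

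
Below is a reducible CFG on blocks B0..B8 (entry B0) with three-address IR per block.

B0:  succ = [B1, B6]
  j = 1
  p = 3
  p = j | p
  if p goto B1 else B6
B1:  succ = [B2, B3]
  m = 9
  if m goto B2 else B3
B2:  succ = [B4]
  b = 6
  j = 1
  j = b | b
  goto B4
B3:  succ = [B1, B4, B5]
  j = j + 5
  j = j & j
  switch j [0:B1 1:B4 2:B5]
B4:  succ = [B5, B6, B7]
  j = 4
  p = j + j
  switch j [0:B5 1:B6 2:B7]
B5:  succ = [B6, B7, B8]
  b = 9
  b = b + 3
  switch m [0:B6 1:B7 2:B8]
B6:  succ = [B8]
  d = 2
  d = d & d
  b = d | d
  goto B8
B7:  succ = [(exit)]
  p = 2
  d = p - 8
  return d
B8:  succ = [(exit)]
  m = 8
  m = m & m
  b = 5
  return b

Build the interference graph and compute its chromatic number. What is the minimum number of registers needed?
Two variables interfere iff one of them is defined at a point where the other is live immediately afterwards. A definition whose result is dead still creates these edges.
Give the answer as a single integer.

Block summaries:
  B0: def={j,p} ue=∅
  B1: def={m} ue=∅
  B2: def={b,j} ue=∅
  B3: def={j} ue={j}
  B4: def={j,p} ue=∅
  B5: def={b} ue={m}
  B6: def={b,d} ue=∅
  B7: def={d,p} ue=∅
  B8: def={b,m} ue=∅

Live sets:
  B0: in=∅ out={j}
  B1: in={j} out={j,m}
  B2: in={m} out={m}
  B3: in={j,m} out={j,m}
  B4: in={m} out={m}
  B5: in={m} out=∅
  B6: in=∅ out=∅
  B7: in=∅ out=∅
  B8: in=∅ out=∅

Conflict graph:
  b — {j,m}
  d — ∅
  j — {b,m,p}
  m — {b,j,p}
  p — {j,m}

Colouring:
  {b,j,m} pairwise interfere (3-clique) ⇒ χ ≥ 3
  3-colouring: r0={d,j}  r1={m}  r2={b,p}
  χ = 3

Answer: 3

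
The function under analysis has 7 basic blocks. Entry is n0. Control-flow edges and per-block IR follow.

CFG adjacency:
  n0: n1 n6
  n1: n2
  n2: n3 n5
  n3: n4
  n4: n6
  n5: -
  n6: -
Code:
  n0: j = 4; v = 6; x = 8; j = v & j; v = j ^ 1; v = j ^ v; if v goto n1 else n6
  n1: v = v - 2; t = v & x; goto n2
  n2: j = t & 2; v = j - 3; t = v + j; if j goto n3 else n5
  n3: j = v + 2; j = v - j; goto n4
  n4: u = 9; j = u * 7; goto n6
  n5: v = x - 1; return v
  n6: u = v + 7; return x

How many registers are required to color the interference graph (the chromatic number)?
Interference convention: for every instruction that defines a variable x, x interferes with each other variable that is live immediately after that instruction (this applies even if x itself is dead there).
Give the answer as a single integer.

Answer: 4

Working:
Per-block:
  n0 def {j,v,x} use ∅
  n1 def {t,v} use {v,x}
  n2 def {j,t,v} use {t}
  n3 def {j} use {v}
  n4 def {j,u} use ∅
  n5 def {v} use {x}
  n6 def {u} use {v,x}

Liveness:
  n0 li=∅ lo={v,x}
  n1 li={v,x} lo={t,x}
  n2 li={t,x} lo={v,x}
  n3 li={v,x} lo={v,x}
  n4 li={v,x} lo={v,x}
  n5 li={x} lo=∅
  n6 li={v,x} lo=∅

Conflict graph:
  j — {t,v,x}
  t — {j,v,x}
  u — {v,x}
  v — {j,t,u,x}
  x — {j,t,u,v}

Chromatic number:
  lower bound: {j,t,v,x} mutually conflict ⇒ χ ≥ 4
  assign j→c2 t→c3 u→c2 v→c0 x→c1 — no edge inside a register ⇒ χ ≤ 4
  χ = 4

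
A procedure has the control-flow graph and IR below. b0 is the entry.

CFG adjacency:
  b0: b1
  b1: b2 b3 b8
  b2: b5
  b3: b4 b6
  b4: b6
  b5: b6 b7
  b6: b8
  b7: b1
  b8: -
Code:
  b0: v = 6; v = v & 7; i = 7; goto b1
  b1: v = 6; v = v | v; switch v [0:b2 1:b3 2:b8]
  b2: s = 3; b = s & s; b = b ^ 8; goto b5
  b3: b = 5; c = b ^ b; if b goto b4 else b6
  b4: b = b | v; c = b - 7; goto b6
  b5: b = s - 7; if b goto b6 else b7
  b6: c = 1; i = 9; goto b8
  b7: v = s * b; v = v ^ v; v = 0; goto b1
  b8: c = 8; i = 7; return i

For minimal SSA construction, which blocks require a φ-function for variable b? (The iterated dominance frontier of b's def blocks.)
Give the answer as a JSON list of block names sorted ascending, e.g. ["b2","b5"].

idom tree: b1←b0 b2←b1 b3←b1 b4←b3 b5←b2 b6←b1 b7←b5 b8←b1
Dom at joins:
  b1: preds {b0,b7}: {b0} ∩ {b0,b1,b2,b5,b7} = {b0}; idom=b0
  b6: preds {b3,b4,b5}: {b0,b1,b3} ∩ {b0,b1,b3,b4} ∩ {b0,b1,b2,b5} = {b0,b1}; idom=b1
  b8: preds {b1,b6}: {b0,b1} ∩ {b0,b1,b6} = {b0,b1}; idom=b1

Frontier:
  join b1 pred b0: · stop@b0
  join b1 pred b7: b7→b5→b2→b1 stop@b0
  join b6 pred b3: b3 stop@b1
  join b6 pred b4: b4→b3 stop@b1
  join b6 pred b5: b5→b2 stop@b1
  join b8 pred b1: · stop@b1
  join b8 pred b6: b6 stop@b1
  DF(b0)=∅
  DF(b1)={b1}
  DF(b2)={b1,b6}
  DF(b3)={b6}
  DF(b4)={b6}
  DF(b5)={b1,b6}
  DF(b6)={b8}
  DF(b7)={b1}
  DF(b8)=∅

φ for b: defs {b2,b3,b4,b5}
  DF⁺ = {b1,b6,b8}

Answer: ["b1", "b6", "b8"]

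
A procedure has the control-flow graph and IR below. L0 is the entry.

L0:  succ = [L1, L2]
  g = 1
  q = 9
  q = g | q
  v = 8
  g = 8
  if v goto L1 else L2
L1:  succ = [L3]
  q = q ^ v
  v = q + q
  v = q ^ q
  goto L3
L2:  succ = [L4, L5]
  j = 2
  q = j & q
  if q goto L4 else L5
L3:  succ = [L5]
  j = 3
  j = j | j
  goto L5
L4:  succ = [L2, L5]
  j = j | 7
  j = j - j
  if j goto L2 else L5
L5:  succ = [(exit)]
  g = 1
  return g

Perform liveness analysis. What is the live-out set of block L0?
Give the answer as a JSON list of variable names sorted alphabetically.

Per-block:
  L0: def={g,q,v} ue=∅
  L1: def={q,v} ue={q,v}
  L2: def={j,q} ue={q}
  L3: def={j} ue=∅
  L4: def={j} ue={j}
  L5: def={g} ue=∅

Backward fixpoint:
  live L0: ∅→{q,v}
  live L1: {q,v}→∅
  live L2: {q}→{j,q}
  live L3: ∅→∅
  live L4: {j,q}→{q}
  live L5: ∅→∅

live-out(L0) = ["q", "v"]

Answer: ["q", "v"]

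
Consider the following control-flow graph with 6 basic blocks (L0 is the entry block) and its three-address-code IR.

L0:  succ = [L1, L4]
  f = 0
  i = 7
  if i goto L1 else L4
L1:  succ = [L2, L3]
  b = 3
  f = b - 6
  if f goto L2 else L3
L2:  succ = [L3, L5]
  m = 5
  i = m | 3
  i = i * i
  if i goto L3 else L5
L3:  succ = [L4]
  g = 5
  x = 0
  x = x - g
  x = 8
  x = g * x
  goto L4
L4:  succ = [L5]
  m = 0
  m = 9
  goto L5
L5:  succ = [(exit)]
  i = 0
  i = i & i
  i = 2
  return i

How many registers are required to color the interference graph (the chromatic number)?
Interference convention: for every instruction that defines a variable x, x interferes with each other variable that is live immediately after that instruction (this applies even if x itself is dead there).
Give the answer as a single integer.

Answer: 2

Analysis:
Per-block:
  L0: {f,i} / ∅
  L1: {b,f} / ∅
  L2: {i,m} / ∅
  L3: {g,x} / ∅
  L4: {m} / ∅
  L5: {i} / ∅

Backward fixpoint:
  L0 li=∅ lo=∅
  L1 li=∅ lo=∅
  L2 li=∅ lo=∅
  L3 li=∅ lo=∅
  L4 li=∅ lo=∅
  L5 li=∅ lo=∅

Conflict graph:
  b: ∅
  f: ∅
  g: {x}
  i: ∅
  m: ∅
  x: {g}

Registers:
  {g,x} pairwise interfere (2-clique) ⇒ χ ≥ 2
  2-colouring: c0={b,f,g,i,m}  c1={x}
  χ = 2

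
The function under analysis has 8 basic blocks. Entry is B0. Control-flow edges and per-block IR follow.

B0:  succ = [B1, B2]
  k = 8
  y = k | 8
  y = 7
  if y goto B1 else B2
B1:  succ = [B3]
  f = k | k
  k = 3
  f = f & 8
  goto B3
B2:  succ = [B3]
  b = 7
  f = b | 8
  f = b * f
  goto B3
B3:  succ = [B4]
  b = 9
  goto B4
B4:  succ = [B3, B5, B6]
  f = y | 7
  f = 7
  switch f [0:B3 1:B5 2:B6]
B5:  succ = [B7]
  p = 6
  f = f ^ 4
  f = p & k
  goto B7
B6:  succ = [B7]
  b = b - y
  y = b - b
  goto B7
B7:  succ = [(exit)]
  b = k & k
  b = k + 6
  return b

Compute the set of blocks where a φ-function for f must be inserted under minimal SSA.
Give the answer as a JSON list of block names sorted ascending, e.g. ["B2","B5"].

Answer: ["B3", "B7"]

Working:
idom tree: B1←B0 B2←B0 B3←B0 B4←B3 B5←B4 B6←B4 B7←B4
Join-block Dom:
  B3: preds {B1,B2,B4}: {B0,B1} ∩ {B0,B2} ∩ {B0,B3,B4} = {B0}; idom=B0
  B7: preds {B5,B6}: {B0,B3,B4,B5} ∩ {B0,B3,B4,B6} = {B0,B3,B4}; idom=B4

Frontier:
  join B3 pred B1: B1 stop@B0
  join B3 pred B2: B2 stop@B0
  join B3 pred B4: B4→B3 stop@B0
  join B7 pred B5: B5 stop@B4
  join B7 pred B6: B6 stop@B4
  B0 → ∅
  B1 → {B3}
  B2 → {B3}
  B3 → {B3}
  B4 → {B3}
  B5 → {B7}
  B6 → {B7}
  B7 → ∅

φ for f: defs {B1,B2,B4,B5}
  DF⁺ = {B3,B7}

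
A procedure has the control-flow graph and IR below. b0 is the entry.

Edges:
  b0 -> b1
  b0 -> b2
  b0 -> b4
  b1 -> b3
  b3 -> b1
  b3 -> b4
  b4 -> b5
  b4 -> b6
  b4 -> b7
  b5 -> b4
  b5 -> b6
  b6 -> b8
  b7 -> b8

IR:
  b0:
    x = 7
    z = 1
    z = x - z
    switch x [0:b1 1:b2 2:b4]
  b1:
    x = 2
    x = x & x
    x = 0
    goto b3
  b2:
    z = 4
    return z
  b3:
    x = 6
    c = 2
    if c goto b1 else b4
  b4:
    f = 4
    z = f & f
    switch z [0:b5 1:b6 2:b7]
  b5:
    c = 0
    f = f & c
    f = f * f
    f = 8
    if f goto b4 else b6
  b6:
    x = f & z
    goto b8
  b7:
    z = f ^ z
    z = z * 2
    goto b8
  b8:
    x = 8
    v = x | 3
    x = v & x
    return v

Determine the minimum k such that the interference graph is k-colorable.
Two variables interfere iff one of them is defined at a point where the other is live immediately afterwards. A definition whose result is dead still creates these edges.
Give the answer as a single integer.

Answer: 3

Analysis:
def/use:
  b0 def {x,z} use ∅
  b1 def {x} use ∅
  b2 def {z} use ∅
  b3 def {c,x} use ∅
  b4 def {f,z} use ∅
  b5 def {c,f} use {f}
  b6 def {x} use {f,z}
  b7 def {z} use {f,z}
  b8 def {v,x} use ∅

Backward fixpoint:
  b0: in=∅ out=∅
  b1: in=∅ out=∅
  b2: in=∅ out=∅
  b3: in=∅ out=∅
  b4: in=∅ out={f,z}
  b5: in={f,z} out={f,z}
  b6: in={f,z} out=∅
  b7: in={f,z} out=∅
  b8: in=∅ out=∅

Interfere edges:
  c↔{f,z}
  f↔{c,z}
  v↔{x}
  x↔{v,z}
  z↔{c,f,x}

Chromatic number:
  {c,f,z} pairwise interfere (3-clique) ⇒ χ ≥ 3
  assign c→c1 f→c2 v→c0 x→c1 z→c0 — no edge inside a register ⇒ χ ≤ 3
  χ = 3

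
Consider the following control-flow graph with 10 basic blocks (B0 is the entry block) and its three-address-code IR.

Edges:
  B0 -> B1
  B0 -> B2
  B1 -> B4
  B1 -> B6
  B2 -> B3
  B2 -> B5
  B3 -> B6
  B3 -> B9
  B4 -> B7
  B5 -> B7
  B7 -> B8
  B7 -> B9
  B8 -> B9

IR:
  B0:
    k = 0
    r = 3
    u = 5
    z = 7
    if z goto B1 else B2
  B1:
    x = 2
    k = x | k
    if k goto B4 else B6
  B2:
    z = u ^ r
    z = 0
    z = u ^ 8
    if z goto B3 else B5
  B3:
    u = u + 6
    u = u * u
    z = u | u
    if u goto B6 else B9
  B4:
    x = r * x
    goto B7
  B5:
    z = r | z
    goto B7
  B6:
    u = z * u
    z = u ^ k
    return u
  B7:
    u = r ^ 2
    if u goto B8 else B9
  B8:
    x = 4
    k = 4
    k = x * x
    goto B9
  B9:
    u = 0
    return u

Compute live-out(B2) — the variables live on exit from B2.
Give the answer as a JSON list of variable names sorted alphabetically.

Answer: ["k", "r", "u", "z"]

Working:
Per-block:
  B0 def {k,r,u,z} use ∅
  B1 def {k,x} use {k}
  B2 def {z} use {r,u}
  B3 def {u,z} use {u}
  B4 def {x} use {r,x}
  B5 def {z} use {r,z}
  B6 def {u,z} use {k,u,z}
  B7 def {u} use {r}
  B8 def {k,x} use ∅
  B9 def {u} use ∅

Live sets:
  B0: in=∅ out={k,r,u,z}
  B1: in={k,r,u,z} out={k,r,u,x,z}
  B2: in={k,r,u} out={k,r,u,z}
  B3: in={k,u} out={k,u,z}
  B4: in={r,x} out={r}
  B5: in={r,z} out={r}
  B6: in={k,u,z} out=∅
  B7: in={r} out=∅
  B8: in=∅ out=∅
  B9: in=∅ out=∅

live-out(B2) = ["k", "r", "u", "z"]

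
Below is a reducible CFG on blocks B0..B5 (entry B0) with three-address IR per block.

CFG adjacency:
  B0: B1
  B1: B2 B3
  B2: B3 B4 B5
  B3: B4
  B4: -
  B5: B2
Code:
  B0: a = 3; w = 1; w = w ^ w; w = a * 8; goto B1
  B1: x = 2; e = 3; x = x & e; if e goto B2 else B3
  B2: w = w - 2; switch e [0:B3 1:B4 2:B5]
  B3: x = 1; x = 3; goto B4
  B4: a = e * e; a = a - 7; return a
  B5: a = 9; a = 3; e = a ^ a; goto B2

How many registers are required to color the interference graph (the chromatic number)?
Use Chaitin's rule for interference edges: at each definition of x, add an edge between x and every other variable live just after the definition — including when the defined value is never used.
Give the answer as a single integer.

Per-block:
  B0: {a,w} / ∅
  B1: {e,x} / ∅
  B2: {w} / {e,w}
  B3: {x} / ∅
  B4: {a} / {e}
  B5: {a,e} / ∅

Live sets:
  live B0: ∅→{w}
  live B1: {w}→{e,w}
  live B2: {e,w}→{e,w}
  live B3: {e}→{e}
  live B4: {e}→∅
  live B5: {w}→{e,w}

Interference:
  a — {w}
  e — {w,x}
  w — {a,e,x}
  x — {e,w}

Chromatic number:
  {e,w,x} pairwise interfere (3-clique) ⇒ χ ≥ 3
  3-colouring: c0={w}  c1={a,e}  c2={x}
  χ = 3

Answer: 3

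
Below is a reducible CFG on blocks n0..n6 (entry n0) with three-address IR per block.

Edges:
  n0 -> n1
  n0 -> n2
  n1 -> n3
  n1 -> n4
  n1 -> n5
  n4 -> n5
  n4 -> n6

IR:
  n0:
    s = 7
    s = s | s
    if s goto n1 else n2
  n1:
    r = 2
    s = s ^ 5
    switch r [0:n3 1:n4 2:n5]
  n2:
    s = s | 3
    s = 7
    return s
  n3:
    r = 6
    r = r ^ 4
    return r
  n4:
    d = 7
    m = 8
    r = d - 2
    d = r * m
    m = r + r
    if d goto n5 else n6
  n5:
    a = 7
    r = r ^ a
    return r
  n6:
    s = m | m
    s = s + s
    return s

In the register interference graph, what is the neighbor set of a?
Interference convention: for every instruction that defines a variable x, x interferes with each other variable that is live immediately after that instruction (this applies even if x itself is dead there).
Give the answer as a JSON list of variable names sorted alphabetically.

Answer: ["r"]

Derivation:
def/use:
  n0 def {s} use ∅
  n1 def {r,s} use {s}
  n2 def {s} use {s}
  n3 def {r} use ∅
  n4 def {d,m,r} use ∅
  n5 def {a,r} use {r}
  n6 def {s} use {m}

Backward fixpoint:
  live n0: ∅→{s}
  live n1: {s}→{r}
  live n2: {s}→∅
  live n3: ∅→∅
  live n4: ∅→{m,r}
  live n5: {r}→∅
  live n6: {m}→∅

Conflict graph:
  a: {r}
  d: {m,r}
  m: {d,r}
  r: {a,d,m,s}
  s: {r}

N(a) = ["r"]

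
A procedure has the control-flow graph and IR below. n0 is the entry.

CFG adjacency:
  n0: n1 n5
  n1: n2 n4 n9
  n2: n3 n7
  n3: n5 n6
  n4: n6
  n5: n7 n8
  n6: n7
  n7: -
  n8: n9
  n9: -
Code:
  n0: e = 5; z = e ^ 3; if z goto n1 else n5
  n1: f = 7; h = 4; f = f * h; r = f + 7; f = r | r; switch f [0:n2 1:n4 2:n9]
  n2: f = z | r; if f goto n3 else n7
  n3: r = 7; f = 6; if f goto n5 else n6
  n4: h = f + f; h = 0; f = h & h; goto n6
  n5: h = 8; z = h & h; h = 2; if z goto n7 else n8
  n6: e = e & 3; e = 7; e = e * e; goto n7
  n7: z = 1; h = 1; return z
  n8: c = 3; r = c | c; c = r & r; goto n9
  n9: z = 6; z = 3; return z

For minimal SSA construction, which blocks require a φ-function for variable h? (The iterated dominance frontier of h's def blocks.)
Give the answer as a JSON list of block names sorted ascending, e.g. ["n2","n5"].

idom tree: n1←n0 n2←n1 n3←n2 n4←n1 n5←n0 n6←n1 n7←n0 n8←n5 n9←n0
Dom∩ at merges:
  n5: preds {n0,n3}: {n0} ∩ {n0,n1,n2,n3} = {n0}; idom=n0
  n6: preds {n3,n4}: {n0,n1,n2,n3} ∩ {n0,n1,n4} = {n0,n1}; idom=n1
  n7: preds {n2,n5,n6}: {n0,n1,n2} ∩ {n0,n5} ∩ {n0,n1,n6} = {n0}; idom=n0
  n9: preds {n1,n8}: {n0,n1} ∩ {n0,n5,n8} = {n0}; idom=n0

DF derivation:
  join n5 pred n0: · stop@n0
  join n5 pred n3: n3→n2→n1 stop@n0
  join n6 pred n3: n3→n2 stop@n1
  join n6 pred n4: n4 stop@n1
  join n7 pred n2: n2→n1 stop@n0
  join n7 pred n5: n5 stop@n0
  join n7 pred n6: n6→n1 stop@n0
  join n9 pred n1: n1 stop@n0
  join n9 pred n8: n8→n5 stop@n0
  DF(n0)=∅
  DF(n1)={n5,n7,n9}
  DF(n2)={n5,n6,n7}
  DF(n3)={n5,n6}
  DF(n4)={n6}
  DF(n5)={n7,n9}
  DF(n6)={n7}
  DF(n7)=∅
  DF(n8)={n9}
  DF(n9)=∅

φ for h: defs {n1,n4,n5,n7}
  DF⁺ = {n5,n6,n7,n9}

Answer: ["n5", "n6", "n7", "n9"]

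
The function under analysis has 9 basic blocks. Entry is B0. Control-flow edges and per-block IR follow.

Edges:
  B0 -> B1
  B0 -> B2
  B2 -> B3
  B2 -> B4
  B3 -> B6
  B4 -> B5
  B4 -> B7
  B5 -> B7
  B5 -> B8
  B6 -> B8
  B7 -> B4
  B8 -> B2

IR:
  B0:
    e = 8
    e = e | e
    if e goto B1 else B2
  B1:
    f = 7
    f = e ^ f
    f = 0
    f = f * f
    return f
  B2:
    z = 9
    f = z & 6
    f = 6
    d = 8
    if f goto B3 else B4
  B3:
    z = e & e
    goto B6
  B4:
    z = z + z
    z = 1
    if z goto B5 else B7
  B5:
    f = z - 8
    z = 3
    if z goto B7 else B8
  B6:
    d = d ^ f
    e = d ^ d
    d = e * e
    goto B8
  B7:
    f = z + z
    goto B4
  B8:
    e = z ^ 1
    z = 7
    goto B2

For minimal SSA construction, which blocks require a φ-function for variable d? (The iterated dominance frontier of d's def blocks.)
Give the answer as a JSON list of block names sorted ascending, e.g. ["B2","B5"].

idom tree: B1←B0 B2←B0 B3←B2 B4←B2 B5←B4 B6←B3 B7←B4 B8←B2
Dom∩ at merges:
  B2: preds {B0,B8}: {B0} ∩ {B0,B2,B8} = {B0}; idom=B0
  B4: preds {B2,B7}: {B0,B2} ∩ {B0,B2,B4,B7} = {B0,B2}; idom=B2
  B7: preds {B4,B5}: {B0,B2,B4} ∩ {B0,B2,B4,B5} = {B0,B2,B4}; idom=B4
  B8: preds {B5,B6}: {B0,B2,B4,B5} ∩ {B0,B2,B3,B6} = {B0,B2}; idom=B2

Frontier:
  B2←B0: walk · to B0
  B2←B8: walk B8→B2 to B0
  B4←B2: walk · to B2
  B4←B7: walk B7→B4 to B2
  B7←B4: walk · to B4
  B7←B5: walk B5 to B4
  B8←B5: walk B5→B4 to B2
  B8←B6: walk B6→B3 to B2
  B0 → ∅
  B1 → ∅
  B2 → {B2}
  B3 → {B8}
  B4 → {B4,B8}
  B5 → {B7,B8}
  B6 → {B8}
  B7 → {B4}
  B8 → {B2}

φ for d: defs {B2,B6}
  DF⁺ = {B2,B8}

Answer: ["B2", "B8"]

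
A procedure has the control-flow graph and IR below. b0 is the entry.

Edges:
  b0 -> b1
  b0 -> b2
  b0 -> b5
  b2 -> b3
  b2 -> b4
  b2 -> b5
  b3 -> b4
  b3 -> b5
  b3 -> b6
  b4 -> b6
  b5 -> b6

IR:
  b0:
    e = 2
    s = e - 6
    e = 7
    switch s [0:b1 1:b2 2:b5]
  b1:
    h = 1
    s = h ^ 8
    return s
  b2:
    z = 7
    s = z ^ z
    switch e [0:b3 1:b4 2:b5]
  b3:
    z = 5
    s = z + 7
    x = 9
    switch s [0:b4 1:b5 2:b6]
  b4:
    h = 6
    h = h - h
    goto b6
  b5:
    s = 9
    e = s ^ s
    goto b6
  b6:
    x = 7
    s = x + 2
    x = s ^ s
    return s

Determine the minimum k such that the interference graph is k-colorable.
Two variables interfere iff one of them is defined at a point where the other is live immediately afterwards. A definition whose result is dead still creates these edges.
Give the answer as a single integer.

Answer: 2

Working:
def/use:
  b0 def {e,s} use ∅
  b1 def {h,s} use ∅
  b2 def {s,z} use {e}
  b3 def {s,x,z} use ∅
  b4 def {h} use ∅
  b5 def {e,s} use ∅
  b6 def {s,x} use ∅

Liveness:
  b0 li=∅ lo={e}
  b1 li=∅ lo=∅
  b2 li={e} lo=∅
  b3 li=∅ lo=∅
  b4 li=∅ lo=∅
  b5 li=∅ lo=∅
  b6 li=∅ lo=∅

Interference:
  e↔{s,z}
  h↔∅
  s↔{e,x}
  x↔{s}
  z↔{e}

Chromatic number:
  {e,s} pairwise interfere (2-clique) ⇒ χ ≥ 2
  assign e→r0 h→r0 s→r1 x→r0 z→r1 — no edge inside a register ⇒ χ ≤ 2
  χ = 2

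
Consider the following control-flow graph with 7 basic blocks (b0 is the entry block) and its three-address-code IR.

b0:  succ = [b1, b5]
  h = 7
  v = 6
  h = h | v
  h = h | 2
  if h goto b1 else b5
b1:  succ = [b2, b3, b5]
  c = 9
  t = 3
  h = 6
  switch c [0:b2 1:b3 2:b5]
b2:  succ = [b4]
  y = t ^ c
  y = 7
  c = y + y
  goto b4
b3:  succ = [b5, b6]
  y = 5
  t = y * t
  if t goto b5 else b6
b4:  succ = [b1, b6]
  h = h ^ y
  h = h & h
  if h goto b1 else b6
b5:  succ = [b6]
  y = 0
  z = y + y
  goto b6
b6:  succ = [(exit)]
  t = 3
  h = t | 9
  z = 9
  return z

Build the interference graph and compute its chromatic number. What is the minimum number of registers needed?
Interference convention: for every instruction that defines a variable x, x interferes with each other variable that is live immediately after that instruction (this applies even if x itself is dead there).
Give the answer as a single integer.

def/use:
  b0: {h,v} / ∅
  b1: {c,h,t} / ∅
  b2: {c,y} / {c,t}
  b3: {t,y} / {t}
  b4: {h} / {h,y}
  b5: {y,z} / ∅
  b6: {h,t,z} / ∅

Backward fixpoint:
  b0: in=∅ out=∅
  b1: in=∅ out={c,h,t}
  b2: in={c,h,t} out={h,y}
  b3: in={t} out=∅
  b4: in={h,y} out=∅
  b5: in=∅ out=∅
  b6: in=∅ out=∅

Interference:
  c↔{h,t,y}
  h↔{c,t,v,y}
  t↔{c,h,y}
  v↔{h}
  y↔{c,h,t}
  z↔∅

Chromatic number:
  lower bound: {c,h,t,y} mutually conflict ⇒ χ ≥ 4
  assign c→R1 h→R0 t→R2 v→R1 y→R3 z→R0 — no edge inside a register ⇒ χ ≤ 4
  χ = 4

Answer: 4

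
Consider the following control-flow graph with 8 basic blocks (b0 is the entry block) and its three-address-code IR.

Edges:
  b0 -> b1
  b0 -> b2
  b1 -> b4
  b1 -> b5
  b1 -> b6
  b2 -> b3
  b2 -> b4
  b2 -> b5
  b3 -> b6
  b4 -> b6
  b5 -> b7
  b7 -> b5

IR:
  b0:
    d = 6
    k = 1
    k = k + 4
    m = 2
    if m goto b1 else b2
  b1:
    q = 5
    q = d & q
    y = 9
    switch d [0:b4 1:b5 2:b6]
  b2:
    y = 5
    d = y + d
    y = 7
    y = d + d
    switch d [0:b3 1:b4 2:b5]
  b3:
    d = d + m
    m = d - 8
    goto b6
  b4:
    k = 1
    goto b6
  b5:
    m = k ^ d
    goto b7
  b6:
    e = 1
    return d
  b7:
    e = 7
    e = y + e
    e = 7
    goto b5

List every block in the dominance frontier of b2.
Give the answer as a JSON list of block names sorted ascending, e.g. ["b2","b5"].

idom tree: b1←b0 b2←b0 b3←b2 b4←b0 b5←b0 b6←b0 b7←b5
Join-block Dom:
  b4: preds {b1,b2}: {b0,b1} ∩ {b0,b2} = {b0}; idom=b0
  b5: preds {b1,b2,b7}: {b0,b1} ∩ {b0,b2} ∩ {b0,b5,b7} = {b0}; idom=b0
  b6: preds {b1,b3,b4}: {b0,b1} ∩ {b0,b2,b3} ∩ {b0,b4} = {b0}; idom=b0

DF walk-up:
  b4←b1: walk b1 to b0
  b4←b2: walk b2 to b0
  b5←b1: walk b1 to b0
  b5←b2: walk b2 to b0
  b5←b7: walk b7→b5 to b0
  b6←b1: walk b1 to b0
  b6←b3: walk b3→b2 to b0
  b6←b4: walk b4 to b0
  b0: DF=∅
  b1: DF={b4,b5,b6}
  b2: DF={b4,b5,b6}
  b3: DF={b6}
  b4: DF={b6}
  b5: DF={b5}
  b6: DF=∅
  b7: DF={b5}

DF(b2) = ["b4", "b5", "b6"]

Answer: ["b4", "b5", "b6"]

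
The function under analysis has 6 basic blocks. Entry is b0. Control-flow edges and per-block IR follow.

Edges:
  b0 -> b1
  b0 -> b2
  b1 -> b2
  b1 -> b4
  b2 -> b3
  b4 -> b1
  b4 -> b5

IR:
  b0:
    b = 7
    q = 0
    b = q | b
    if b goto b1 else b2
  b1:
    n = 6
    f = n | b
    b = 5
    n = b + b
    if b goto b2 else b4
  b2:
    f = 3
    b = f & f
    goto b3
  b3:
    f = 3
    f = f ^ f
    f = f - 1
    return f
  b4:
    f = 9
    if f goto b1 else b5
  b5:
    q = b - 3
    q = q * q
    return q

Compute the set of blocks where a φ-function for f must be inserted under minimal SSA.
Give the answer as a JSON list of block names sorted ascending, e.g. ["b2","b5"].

Answer: ["b1", "b2"]

Derivation:
idom tree: b1←b0 b2←b0 b3←b2 b4←b1 b5←b4
Dom∩ at merges:
  b1: preds {b0,b4}: {b0} ∩ {b0,b1,b4} = {b0}; idom=b0
  b2: preds {b0,b1}: {b0} ∩ {b0,b1} = {b0}; idom=b0

DF walk-up:
  join b1 pred b0: · stop@b0
  join b1 pred b4: b4→b1 stop@b0
  join b2 pred b0: · stop@b0
  join b2 pred b1: b1 stop@b0
  DF(b0)=∅
  DF(b1)={b1,b2}
  DF(b2)=∅
  DF(b3)=∅
  DF(b4)={b1}
  DF(b5)=∅

φ for f: defs {b1,b2,b3,b4}
  DF⁺ = {b1,b2}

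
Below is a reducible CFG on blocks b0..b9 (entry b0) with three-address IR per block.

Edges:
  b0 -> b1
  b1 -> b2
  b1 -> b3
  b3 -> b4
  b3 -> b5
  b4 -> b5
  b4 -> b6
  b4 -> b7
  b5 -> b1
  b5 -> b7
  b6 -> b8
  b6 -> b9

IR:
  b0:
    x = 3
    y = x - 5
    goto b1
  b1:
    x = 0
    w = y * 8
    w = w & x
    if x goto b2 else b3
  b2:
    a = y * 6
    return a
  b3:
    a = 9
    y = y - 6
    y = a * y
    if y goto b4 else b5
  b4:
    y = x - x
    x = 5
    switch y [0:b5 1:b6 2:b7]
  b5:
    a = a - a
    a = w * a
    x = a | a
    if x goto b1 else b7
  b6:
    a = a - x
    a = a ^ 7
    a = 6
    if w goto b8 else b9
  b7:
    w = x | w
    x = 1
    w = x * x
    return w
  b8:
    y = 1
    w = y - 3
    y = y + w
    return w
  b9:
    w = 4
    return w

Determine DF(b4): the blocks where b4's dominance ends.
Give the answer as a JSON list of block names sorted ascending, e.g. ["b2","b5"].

idom tree: b1←b0 b2←b1 b3←b1 b4←b3 b5←b3 b6←b4 b7←b3 b8←b6 b9←b6
Dom∩ at merges:
  b1: preds {b0,b5}: {b0} ∩ {b0,b1,b3,b5} = {b0}; idom=b0
  b5: preds {b3,b4}: {b0,b1,b3} ∩ {b0,b1,b3,b4} = {b0,b1,b3}; idom=b3
  b7: preds {b4,b5}: {b0,b1,b3,b4} ∩ {b0,b1,b3,b5} = {b0,b1,b3}; idom=b3

DF walk-up:
  join b1 pred b0: · stop@b0
  join b1 pred b5: b5→b3→b1 stop@b0
  join b5 pred b3: · stop@b3
  join b5 pred b4: b4 stop@b3
  join b7 pred b4: b4 stop@b3
  join b7 pred b5: b5 stop@b3
  b0 → ∅
  b1 → {b1}
  b2 → ∅
  b3 → {b1}
  b4 → {b5,b7}
  b5 → {b1,b7}
  b6 → ∅
  b7 → ∅
  b8 → ∅
  b9 → ∅

DF(b4) = ["b5", "b7"]

Answer: ["b5", "b7"]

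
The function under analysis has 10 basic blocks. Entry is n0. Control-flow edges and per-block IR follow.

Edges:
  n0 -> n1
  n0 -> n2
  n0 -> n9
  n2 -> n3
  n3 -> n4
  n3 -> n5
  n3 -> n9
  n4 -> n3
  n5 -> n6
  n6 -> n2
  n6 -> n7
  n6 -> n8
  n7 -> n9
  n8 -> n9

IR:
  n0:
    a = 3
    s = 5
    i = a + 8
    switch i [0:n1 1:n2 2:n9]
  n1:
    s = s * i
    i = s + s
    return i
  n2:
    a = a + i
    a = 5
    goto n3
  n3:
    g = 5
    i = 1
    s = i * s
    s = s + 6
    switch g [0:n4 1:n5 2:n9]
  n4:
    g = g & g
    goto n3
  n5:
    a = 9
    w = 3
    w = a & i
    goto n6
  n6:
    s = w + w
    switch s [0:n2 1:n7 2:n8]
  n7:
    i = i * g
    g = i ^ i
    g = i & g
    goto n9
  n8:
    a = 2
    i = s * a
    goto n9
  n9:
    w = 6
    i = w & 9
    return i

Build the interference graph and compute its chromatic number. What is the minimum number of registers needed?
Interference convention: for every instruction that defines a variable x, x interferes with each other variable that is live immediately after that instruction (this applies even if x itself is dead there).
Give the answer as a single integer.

Per-block:
  n0: def={a,i,s} ue=∅
  n1: def={i,s} ue={i,s}
  n2: def={a} ue={a,i}
  n3: def={g,i,s} ue={s}
  n4: def={g} ue={g}
  n5: def={a,w} ue={i}
  n6: def={s} ue={w}
  n7: def={g,i} ue={g,i}
  n8: def={a,i} ue={s}
  n9: def={i,w} ue=∅

Liveness:
  n0 li=∅ lo={a,i,s}
  n1 li={i,s} lo=∅
  n2 li={a,i,s} lo={s}
  n3 li={s} lo={g,i,s}
  n4 li={g,s} lo={s}
  n5 li={g,i} lo={a,g,i,w}
  n6 li={a,g,i,w} lo={a,g,i,s}
  n7 li={g,i} lo=∅
  n8 li={s} lo=∅
  n9 li=∅ lo=∅

Interfere edges:
  a↔{g,i,s,w}
  g↔{a,i,s,w}
  i↔{a,g,s,w}
  s↔{a,g,i}
  w↔{a,g,i}

Colouring:
  {a,g,i,s} pairwise interfere (4-clique) ⇒ χ ≥ 4
  assign a→r0 g→r1 i→r2 s→r3 w→r3 — no edge inside a register ⇒ χ ≤ 4
  χ = 4

Answer: 4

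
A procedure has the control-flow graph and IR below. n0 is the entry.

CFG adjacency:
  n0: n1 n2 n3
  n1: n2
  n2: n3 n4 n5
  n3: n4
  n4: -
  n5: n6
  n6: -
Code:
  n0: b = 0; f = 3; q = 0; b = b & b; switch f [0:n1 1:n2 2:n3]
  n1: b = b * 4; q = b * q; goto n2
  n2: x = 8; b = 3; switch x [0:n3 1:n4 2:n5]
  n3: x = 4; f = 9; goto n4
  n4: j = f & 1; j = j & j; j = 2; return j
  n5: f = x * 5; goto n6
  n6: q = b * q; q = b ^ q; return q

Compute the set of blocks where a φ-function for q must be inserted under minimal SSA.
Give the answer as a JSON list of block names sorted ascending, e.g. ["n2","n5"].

idom tree: n1←n0 n2←n0 n3←n0 n4←n0 n5←n2 n6←n5
Join-block Dom:
  n2: preds {n0,n1}: {n0} ∩ {n0,n1} = {n0}; idom=n0
  n3: preds {n0,n2}: {n0} ∩ {n0,n2} = {n0}; idom=n0
  n4: preds {n2,n3}: {n0,n2} ∩ {n0,n3} = {n0}; idom=n0

DF derivation:
  join n2 pred n0: · stop@n0
  join n2 pred n1: n1 stop@n0
  join n3 pred n0: · stop@n0
  join n3 pred n2: n2 stop@n0
  join n4 pred n2: n2 stop@n0
  join n4 pred n3: n3 stop@n0
  n0 → ∅
  n1 → {n2}
  n2 → {n3,n4}
  n3 → {n4}
  n4 → ∅
  n5 → ∅
  n6 → ∅

φ for q: defs {n0,n1,n6}
  DF⁺ = {n2,n3,n4}

Answer: ["n2", "n3", "n4"]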